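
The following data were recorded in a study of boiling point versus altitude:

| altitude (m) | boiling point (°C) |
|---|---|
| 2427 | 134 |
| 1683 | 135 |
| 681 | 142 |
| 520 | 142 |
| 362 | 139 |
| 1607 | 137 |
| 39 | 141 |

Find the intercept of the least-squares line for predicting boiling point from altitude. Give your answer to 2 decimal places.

142.10

n = 7, Σx = 7319, Σy = 970, Σxy = 998941, Σx² = 12171993
Sxx = Σx² − (Σx)²/n = 12171993 − 7652537.285714 = 4519455.714286
Sxy = Σxy − (Σx)(Σy)/n = 998941 − 1014204.285714 = -15263.285714
b = Sxy/Sxx = -15263.285714/4519455.714286 = -0.003377
a = ȳ − b·x̄ = 138.571429 − (-0.003377)·1045.571429 = 142.102574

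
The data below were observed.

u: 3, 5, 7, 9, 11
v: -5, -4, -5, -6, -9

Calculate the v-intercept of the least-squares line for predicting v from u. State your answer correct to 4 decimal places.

-2.3000

n = 5, Σx = 35, Σy = -29, Σxy = -223, Σx² = 285
Sxx = Σx² − (Σx)²/n = 285 − 245 = 40
Sxy = Σxy − (Σx)(Σy)/n = -223 − (-203) = -20
b = Sxy/Sxx = -20/40 = -0.5
a = ȳ − b·x̄ = -5.8 − (-0.5)·7 = -2.3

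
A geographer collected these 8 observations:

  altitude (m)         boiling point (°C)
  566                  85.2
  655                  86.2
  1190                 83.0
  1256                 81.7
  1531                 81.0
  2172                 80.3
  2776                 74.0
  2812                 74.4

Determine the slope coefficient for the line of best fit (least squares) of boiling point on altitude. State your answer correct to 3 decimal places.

-0.005

n = 8, Σx = 12958, Σy = 645.8, Σxy = 1019128.8, Σx² = 26418082
Sxx = Σx² − (Σx)²/n = 26418082 − 20988720.5 = 5429361.5
Sxy = Σxy − (Σx)(Σy)/n = 1019128.8 − 1046034.55 = -26905.75
b = Sxy/Sxx = -26905.75/5429361.5 = -0.004956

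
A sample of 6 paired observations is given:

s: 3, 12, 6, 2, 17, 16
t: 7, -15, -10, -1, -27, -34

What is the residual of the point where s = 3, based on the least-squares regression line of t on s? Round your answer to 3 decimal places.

n = 6, Σx = 56, Σy = -80, Σxy = -1224, Σx² = 738
Sxx = Σx² − (Σx)²/n = 738 − 522.666667 = 215.333333
Sxy = Σxy − (Σx)(Σy)/n = -1224 − (-746.666667) = -477.333333
b = Sxy/Sxx = -477.333333/215.333333 = -2.216718
a = ȳ − b·x̄ = -13.333333 − (-2.216718)·9.333333 = 7.356037
ŷ(3) = 7.356037 + (-2.216718)·3 = 0.705882
residual = y − ŷ = 7 − 0.705882 = 6.294118

6.294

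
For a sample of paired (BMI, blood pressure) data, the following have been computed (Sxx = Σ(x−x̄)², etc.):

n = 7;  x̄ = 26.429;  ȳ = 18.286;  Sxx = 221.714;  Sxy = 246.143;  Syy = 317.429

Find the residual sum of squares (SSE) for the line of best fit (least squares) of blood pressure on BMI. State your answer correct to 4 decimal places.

44.1654

b = Sxy/Sxx = 246.143/221.714 = 1.110182
SSE = Syy − b·Sxy = 317.429 − 1.110182·246.143 = 44.165352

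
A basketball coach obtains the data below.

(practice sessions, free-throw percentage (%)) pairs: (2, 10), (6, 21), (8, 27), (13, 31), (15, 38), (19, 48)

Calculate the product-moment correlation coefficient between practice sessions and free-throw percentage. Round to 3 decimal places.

n = 6, Σx = 63, Σy = 175, Σxy = 2247, Σx² = 859, Σy² = 5979
Sxx = Σx² − (Σx)²/n = 859 − 661.5 = 197.5
Sxy = Σxy − (Σx)(Σy)/n = 2247 − 1837.5 = 409.5
Syy = Σy² − (Σy)²/n = 5979 − 5104.166667 = 874.833333
r = Sxy/√(Sxx·Syy) = 409.5/√(172779.583333) = 409.5/415.667636 = 0.985162

0.985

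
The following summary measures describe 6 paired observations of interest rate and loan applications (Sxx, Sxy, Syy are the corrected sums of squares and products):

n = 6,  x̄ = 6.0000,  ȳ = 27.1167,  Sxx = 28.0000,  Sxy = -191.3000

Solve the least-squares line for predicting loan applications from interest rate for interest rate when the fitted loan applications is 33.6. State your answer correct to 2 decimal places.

5.05

b = Sxy/Sxx = -191.3/28 = -6.832143
a = ȳ − b·x̄ = 27.1167 − (-6.832143)·6 = 68.109557
Set a + b·x = 33.6: x = (33.6 − 68.109557) / (-6.832143) = 5.051059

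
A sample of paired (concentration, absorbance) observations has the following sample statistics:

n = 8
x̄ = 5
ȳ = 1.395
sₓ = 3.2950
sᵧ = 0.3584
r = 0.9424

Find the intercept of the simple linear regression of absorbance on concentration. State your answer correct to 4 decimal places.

b = r · sᵧ/sₓ = 0.9424 · 0.3584/3.295 = 0.102506
a = ȳ − b·x̄ = 1.395 − 0.102506·5 = 0.882472

0.8825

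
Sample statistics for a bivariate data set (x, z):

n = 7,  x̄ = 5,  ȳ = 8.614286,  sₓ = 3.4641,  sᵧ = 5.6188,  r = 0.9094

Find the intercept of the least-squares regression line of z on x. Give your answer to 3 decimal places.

b = r · sᵧ/sₓ = 0.9094 · 5.6188/3.4641 = 1.475055
a = ȳ − b·x̄ = 8.614286 − 1.475055·5 = 1.239013

1.239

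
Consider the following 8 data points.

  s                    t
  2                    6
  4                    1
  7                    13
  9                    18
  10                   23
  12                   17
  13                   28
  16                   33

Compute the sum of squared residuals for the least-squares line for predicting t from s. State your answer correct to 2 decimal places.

n = 8, Σx = 73, Σy = 139, Σxy = 1595, Σx² = 819, Σy² = 3221
Sxx = Σx² − (Σx)²/n = 819 − 666.125 = 152.875
Sxy = Σxy − (Σx)(Σy)/n = 1595 − 1268.375 = 326.625
Syy = Σy² − (Σy)²/n = 3221 − 2415.125 = 805.875
b = Sxy/Sxx = 326.625/152.875 = 2.136549
SSE = Syy − b·Sxy = 805.875 − 2.136549·326.625 = 108.024530

108.02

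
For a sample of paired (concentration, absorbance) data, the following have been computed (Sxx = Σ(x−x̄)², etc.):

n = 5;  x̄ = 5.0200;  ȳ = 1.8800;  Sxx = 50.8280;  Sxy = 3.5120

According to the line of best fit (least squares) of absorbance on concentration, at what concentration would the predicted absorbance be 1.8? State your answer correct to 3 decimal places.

3.862

b = Sxy/Sxx = 3.512/50.828 = 0.069096
a = ȳ − b·x̄ = 1.88 − 0.069096·5.02 = 1.533139
Set a + b·x = 1.8: x = (1.8 − 1.533139) / 0.069096 = 3.862187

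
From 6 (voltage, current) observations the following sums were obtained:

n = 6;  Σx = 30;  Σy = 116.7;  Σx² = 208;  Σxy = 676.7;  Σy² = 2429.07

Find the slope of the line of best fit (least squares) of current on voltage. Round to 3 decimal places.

Sxx = Σx² − (Σx)²/n = 208 − 150 = 58
Sxy = Σxy − (Σx)(Σy)/n = 676.7 − 583.5 = 93.2
b = Sxy/Sxx = 93.2/58 = 1.606897

1.607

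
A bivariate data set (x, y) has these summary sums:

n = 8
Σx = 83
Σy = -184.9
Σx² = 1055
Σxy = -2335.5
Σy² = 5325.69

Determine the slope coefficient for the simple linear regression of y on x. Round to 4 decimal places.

-2.1517

Sxx = Σx² − (Σx)²/n = 1055 − 861.125 = 193.875
Sxy = Σxy − (Σx)(Σy)/n = -2335.5 − (-1918.3375) = -417.1625
b = Sxy/Sxx = -417.1625/193.875 = -2.151709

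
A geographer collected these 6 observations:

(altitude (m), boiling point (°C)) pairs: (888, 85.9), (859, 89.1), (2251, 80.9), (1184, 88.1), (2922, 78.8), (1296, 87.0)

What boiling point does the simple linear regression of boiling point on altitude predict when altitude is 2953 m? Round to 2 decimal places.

n = 6, Σx = 9400, Σy = 509.8, Σxy = 782238, Σx² = 18212982
Sxx = Σx² − (Σx)²/n = 18212982 − 14726666.666667 = 3486315.333333
Sxy = Σxy − (Σx)(Σy)/n = 782238 − 798686.666667 = -16448.666667
b = Sxy/Sxx = -16448.666667/3486315.333333 = -0.004718
a = ȳ − b·x̄ = 84.966667 − (-0.004718)·1566.666667 = 92.358304
ŷ(2953) = a + b·2953 = 92.358304 + (-0.004718)·2953 = 78.425854

78.43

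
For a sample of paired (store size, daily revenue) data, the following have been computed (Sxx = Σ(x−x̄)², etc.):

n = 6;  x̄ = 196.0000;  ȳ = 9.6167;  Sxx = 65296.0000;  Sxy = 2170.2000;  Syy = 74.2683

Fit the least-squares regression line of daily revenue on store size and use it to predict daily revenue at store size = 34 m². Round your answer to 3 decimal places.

b = Sxy/Sxx = 2170.2/65296 = 0.033236
a = ȳ − b·x̄ = 9.6167 − 0.033236·196 = 3.102378
ŷ(34) = a + b·34 = 3.102378 + 0.033236·34 = 4.232413

4.232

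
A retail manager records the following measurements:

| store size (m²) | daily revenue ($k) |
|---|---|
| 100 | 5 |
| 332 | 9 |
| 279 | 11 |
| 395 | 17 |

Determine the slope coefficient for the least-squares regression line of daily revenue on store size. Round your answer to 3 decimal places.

n = 4, Σx = 1106, Σy = 42, Σxy = 13272, Σx² = 354090
Sxx = Σx² − (Σx)²/n = 354090 − 305809 = 48281
Sxy = Σxy − (Σx)(Σy)/n = 13272 − 11613 = 1659
b = Sxy/Sxx = 1659/48281 = 0.034361

0.034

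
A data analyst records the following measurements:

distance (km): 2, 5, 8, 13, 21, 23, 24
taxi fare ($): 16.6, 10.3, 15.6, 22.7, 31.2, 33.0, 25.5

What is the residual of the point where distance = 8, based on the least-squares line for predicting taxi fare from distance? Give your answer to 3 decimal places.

-1.802

n = 7, Σx = 96, Σy = 154.9, Σxy = 2530.8, Σx² = 1808
Sxx = Σx² − (Σx)²/n = 1808 − 1316.571429 = 491.428571
Sxy = Σxy − (Σx)(Σy)/n = 2530.8 − 2124.342857 = 406.457143
b = Sxy/Sxx = 406.457143/491.428571 = 0.827093
a = ȳ − b·x̄ = 22.128571 − 0.827093·13.714286 = 10.785581
ŷ(8) = 10.785581 + 0.827093·8 = 17.402326
residual = y − ŷ = 15.6 − 17.402326 = -1.802326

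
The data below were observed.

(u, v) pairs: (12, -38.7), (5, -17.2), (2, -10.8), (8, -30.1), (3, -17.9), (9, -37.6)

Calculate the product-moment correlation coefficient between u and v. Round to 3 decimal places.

n = 6, Σx = 39, Σy = -152.3, Σxy = -1204.9, Σx² = 327, Σy² = 4550.35
Sxx = Σx² − (Σx)²/n = 327 − 253.5 = 73.5
Sxy = Σxy − (Σx)(Σy)/n = -1204.9 − (-989.95) = -214.95
Syy = Σy² − (Σy)²/n = 4550.35 − 3865.881667 = 684.468333
r = Sxy/√(Sxx·Syy) = -214.95/√(50308.4225) = -214.95/224.295391 = -0.958334

-0.958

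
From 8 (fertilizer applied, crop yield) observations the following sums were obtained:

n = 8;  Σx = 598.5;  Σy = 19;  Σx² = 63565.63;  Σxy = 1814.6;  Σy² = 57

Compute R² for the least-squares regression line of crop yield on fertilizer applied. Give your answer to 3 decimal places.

Sxx = Σx² − (Σx)²/n = 63565.63 − 44775.28125 = 18790.34875
Sxy = Σxy − (Σx)(Σy)/n = 1814.6 − 1421.4375 = 393.1625
Syy = Σy² − (Σy)²/n = 57 − 45.125 = 11.875
R² = Sxy²/(Sxx·Syy) = (393.1625)²/(18790.34875·11.875) = 0.692749

0.693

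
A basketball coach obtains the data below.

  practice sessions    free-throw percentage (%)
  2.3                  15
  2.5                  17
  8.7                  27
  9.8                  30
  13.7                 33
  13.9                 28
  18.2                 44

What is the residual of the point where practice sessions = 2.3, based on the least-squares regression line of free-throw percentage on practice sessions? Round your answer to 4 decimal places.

-0.8956

n = 7, Σx = 69.1, Σy = 194, Σxy = 2248, Σx² = 895.41
Sxx = Σx² − (Σx)²/n = 895.41 − 682.115714 = 213.294286
Sxy = Σxy − (Σx)(Σy)/n = 2248 − 1915.057143 = 332.942857
b = Sxy/Sxx = 332.942857/213.294286 = 1.560955
a = ȳ − b·x̄ = 27.714286 − 1.560955·9.871429 = 12.305426
ŷ(2.3) = 12.305426 + 1.560955·2.3 = 15.895624
residual = y − ŷ = 15 − 15.895624 = -0.895624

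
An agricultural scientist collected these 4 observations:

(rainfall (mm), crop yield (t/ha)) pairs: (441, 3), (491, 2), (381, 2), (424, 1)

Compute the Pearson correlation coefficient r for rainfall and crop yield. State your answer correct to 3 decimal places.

0.153

n = 4, Σx = 1737, Σy = 8, Σxy = 3491, Σx² = 760499, Σy² = 18
Sxx = Σx² − (Σx)²/n = 760499 − 754292.25 = 6206.75
Sxy = Σxy − (Σx)(Σy)/n = 3491 − 3474 = 17
Syy = Σy² − (Σy)²/n = 18 − 16 = 2
r = Sxy/√(Sxx·Syy) = 17/√(12413.5) = 17/111.415888 = 0.152581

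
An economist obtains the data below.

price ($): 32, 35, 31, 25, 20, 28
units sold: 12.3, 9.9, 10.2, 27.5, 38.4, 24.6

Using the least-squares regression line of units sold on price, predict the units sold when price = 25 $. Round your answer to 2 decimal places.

27.75

n = 6, Σx = 171, Σy = 122.9, Σxy = 3200.6, Σx² = 5019
Sxx = Σx² − (Σx)²/n = 5019 − 4873.5 = 145.5
Sxy = Σxy − (Σx)(Σy)/n = 3200.6 − 3502.65 = -302.05
b = Sxy/Sxx = -302.05/145.5 = -2.075945
a = ȳ − b·x̄ = 20.483333 − (-2.075945)·28.5 = 79.647766
ŷ(25) = a + b·25 = 79.647766 + (-2.075945)·25 = 27.749141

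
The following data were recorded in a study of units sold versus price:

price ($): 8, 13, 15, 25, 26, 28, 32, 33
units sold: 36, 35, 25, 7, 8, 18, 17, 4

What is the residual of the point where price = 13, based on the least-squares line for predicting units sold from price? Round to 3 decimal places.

5.370

n = 8, Σx = 180, Σy = 150, Σxy = 2681, Σx² = 4656
Sxx = Σx² − (Σx)²/n = 4656 − 4050 = 606
Sxy = Σxy − (Σx)(Σy)/n = 2681 − 3375 = -694
b = Sxy/Sxx = -694/606 = -1.145215
a = ȳ − b·x̄ = 18.75 − (-1.145215)·22.5 = 44.517327
ŷ(13) = 44.517327 + (-1.145215)·13 = 29.629538
residual = y − ŷ = 35 − 29.629538 = 5.370462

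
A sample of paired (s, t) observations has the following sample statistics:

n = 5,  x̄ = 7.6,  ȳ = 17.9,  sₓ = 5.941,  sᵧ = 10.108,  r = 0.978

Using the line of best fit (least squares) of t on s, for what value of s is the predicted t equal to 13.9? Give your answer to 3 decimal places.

b = r · sᵧ/sₓ = 0.978 · 10.108/5.941 = 1.663966
a = ȳ − b·x̄ = 17.9 − 1.663966·7.6 = 5.253856
Set a + b·x = 13.9: x = (13.9 − 5.253856) / 1.663966 = 5.196105

5.196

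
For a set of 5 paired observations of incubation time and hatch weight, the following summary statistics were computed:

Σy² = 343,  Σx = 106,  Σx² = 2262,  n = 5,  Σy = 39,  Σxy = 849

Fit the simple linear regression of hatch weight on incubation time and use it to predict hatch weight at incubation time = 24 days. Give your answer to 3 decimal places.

Sxx = Σx² − (Σx)²/n = 2262 − 2247.2 = 14.8
Sxy = Σxy − (Σx)(Σy)/n = 849 − 826.8 = 22.2
b = Sxy/Sxx = 22.2/14.8 = 1.5
a = ȳ − b·x̄ = 7.8 − 1.5·21.2 = -24
ŷ(24) = a + b·24 = -24 + 1.5·24 = 12

12.000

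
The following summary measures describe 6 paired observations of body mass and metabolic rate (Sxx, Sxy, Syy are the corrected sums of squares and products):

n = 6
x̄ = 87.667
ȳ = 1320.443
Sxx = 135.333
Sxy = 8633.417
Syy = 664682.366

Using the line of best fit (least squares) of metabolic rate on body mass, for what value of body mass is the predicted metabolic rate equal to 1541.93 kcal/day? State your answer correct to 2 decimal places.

91.14

b = Sxy/Sxx = 8633.417/135.333 = 63.793879
a = ȳ − b·x̄ = 1320.443 − 63.793879·87.667 = -4272.174973
Set a + b·x = 1541.93: x = (1541.93 − (-4272.174973)) / 63.793879 = 91.138916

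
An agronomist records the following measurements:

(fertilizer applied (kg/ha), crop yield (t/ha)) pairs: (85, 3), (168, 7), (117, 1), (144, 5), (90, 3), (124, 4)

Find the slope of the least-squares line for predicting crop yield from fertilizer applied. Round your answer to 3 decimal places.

0.048

n = 6, Σx = 728, Σy = 23, Σxy = 3034, Σx² = 93350
Sxx = Σx² − (Σx)²/n = 93350 − 88330.666667 = 5019.333333
Sxy = Σxy − (Σx)(Σy)/n = 3034 − 2790.666667 = 243.333333
b = Sxy/Sxx = 243.333333/5019.333333 = 0.048479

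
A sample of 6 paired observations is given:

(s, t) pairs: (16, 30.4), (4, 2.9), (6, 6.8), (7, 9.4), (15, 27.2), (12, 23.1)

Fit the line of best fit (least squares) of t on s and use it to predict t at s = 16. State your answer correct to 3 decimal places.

30.529

n = 6, Σx = 60, Σy = 99.8, Σxy = 1289.8, Σx² = 726
Sxx = Σx² − (Σx)²/n = 726 − 600 = 126
Sxy = Σxy − (Σx)(Σy)/n = 1289.8 − 998 = 291.8
b = Sxy/Sxx = 291.8/126 = 2.315873
a = ȳ − b·x̄ = 16.633333 − 2.315873·10 = -6.525397
ŷ(16) = a + b·16 = -6.525397 + 2.315873·16 = 30.528571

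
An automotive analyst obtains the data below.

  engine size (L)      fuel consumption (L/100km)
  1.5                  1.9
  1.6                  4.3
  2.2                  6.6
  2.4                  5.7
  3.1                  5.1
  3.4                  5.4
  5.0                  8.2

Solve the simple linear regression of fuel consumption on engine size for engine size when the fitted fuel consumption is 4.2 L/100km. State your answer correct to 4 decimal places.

n = 7, Σx = 19.2, Σy = 37.2, Σxy = 113.1, Σx² = 61.58
Sxx = Σx² − (Σx)²/n = 61.58 − 52.662857 = 8.917143
Sxy = Σxy − (Σx)(Σy)/n = 113.1 − 102.034286 = 11.065714
b = Sxy/Sxx = 11.065714/8.917143 = 1.240948
a = ȳ − b·x̄ = 5.314286 − 1.240948·2.742857 = 1.910541
Set a + b·x = 4.2: x = (4.2 − 1.910541) / 1.240948 = 1.844926

1.8449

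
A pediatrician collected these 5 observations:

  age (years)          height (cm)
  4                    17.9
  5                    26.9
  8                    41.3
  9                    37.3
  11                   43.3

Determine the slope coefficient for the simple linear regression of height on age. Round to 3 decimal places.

3.461

n = 5, Σx = 37, Σy = 166.7, Σxy = 1348.5, Σx² = 307
Sxx = Σx² − (Σx)²/n = 307 − 273.8 = 33.2
Sxy = Σxy − (Σx)(Σy)/n = 1348.5 − 1233.58 = 114.92
b = Sxy/Sxx = 114.92/33.2 = 3.461446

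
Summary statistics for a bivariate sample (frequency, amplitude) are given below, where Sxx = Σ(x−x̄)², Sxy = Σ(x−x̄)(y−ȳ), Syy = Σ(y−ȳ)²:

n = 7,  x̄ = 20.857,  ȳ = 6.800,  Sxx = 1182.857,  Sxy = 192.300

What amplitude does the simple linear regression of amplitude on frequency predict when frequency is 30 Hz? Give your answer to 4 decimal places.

8.2864

b = Sxy/Sxx = 192.3/1182.857 = 0.162572
a = ȳ − b·x̄ = 6.8 − 0.162572·20.857 = 3.409226
ŷ(30) = a + b·30 = 3.409226 + 0.162572·30 = 8.286400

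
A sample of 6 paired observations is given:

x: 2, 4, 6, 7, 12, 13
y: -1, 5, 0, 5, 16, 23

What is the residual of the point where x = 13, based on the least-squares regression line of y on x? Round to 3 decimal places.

3.587

n = 6, Σx = 44, Σy = 48, Σxy = 544, Σx² = 418
Sxx = Σx² − (Σx)²/n = 418 − 322.666667 = 95.333333
Sxy = Σxy − (Σx)(Σy)/n = 544 − 352 = 192
b = Sxy/Sxx = 192/95.333333 = 2.013986
a = ȳ − b·x̄ = 8 − 2.013986·7.333333 = -6.769231
ŷ(13) = -6.769231 + 2.013986·13 = 19.412587
residual = y − ŷ = 23 − 19.412587 = 3.587413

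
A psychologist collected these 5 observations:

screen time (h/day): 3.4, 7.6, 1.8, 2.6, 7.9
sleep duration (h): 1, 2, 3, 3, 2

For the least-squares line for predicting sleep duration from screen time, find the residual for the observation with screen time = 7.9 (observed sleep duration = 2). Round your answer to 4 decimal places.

n = 5, Σx = 23.3, Σy = 11, Σxy = 47.6, Σx² = 141.73
Sxx = Σx² − (Σx)²/n = 141.73 − 108.578 = 33.152
Sxy = Σxy − (Σx)(Σy)/n = 47.6 − 51.26 = -3.66
b = Sxy/Sxx = -3.66/33.152 = -0.110401
a = ȳ − b·x̄ = 2.2 − (-0.110401)·4.66 = 2.714467
ŷ(7.9) = 2.714467 + (-0.110401)·7.9 = 1.842302
residual = y − ŷ = 2 − 1.842302 = 0.157698

0.1577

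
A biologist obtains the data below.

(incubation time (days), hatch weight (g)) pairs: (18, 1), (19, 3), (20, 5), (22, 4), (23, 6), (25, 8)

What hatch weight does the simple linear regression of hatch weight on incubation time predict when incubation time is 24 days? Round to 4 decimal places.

6.8995

n = 6, Σx = 127, Σy = 27, Σxy = 601, Σx² = 2723
Sxx = Σx² − (Σx)²/n = 2723 − 2688.166667 = 34.833333
Sxy = Σxy − (Σx)(Σy)/n = 601 − 571.5 = 29.5
b = Sxy/Sxx = 29.5/34.833333 = 0.846890
a = ȳ − b·x̄ = 4.5 − 0.846890·21.166667 = -13.425837
ŷ(24) = a + b·24 = -13.425837 + 0.846890·24 = 6.899522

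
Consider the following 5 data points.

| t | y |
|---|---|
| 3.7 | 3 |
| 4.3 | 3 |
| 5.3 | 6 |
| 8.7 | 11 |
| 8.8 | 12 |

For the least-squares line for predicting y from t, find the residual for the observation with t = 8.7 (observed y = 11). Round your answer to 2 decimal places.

-0.45

n = 5, Σx = 30.8, Σy = 35, Σxy = 257.1, Σx² = 213.4
Sxx = Σx² − (Σx)²/n = 213.4 − 189.728 = 23.672
Sxy = Σxy − (Σx)(Σy)/n = 257.1 − 215.6 = 41.5
b = Sxy/Sxx = 41.5/23.672 = 1.753126
a = ȳ − b·x̄ = 7 − 1.753126·6.16 = -3.799257
ŷ(8.7) = -3.799257 + 1.753126·8.7 = 11.452940
residual = y − ŷ = 11 − 11.452940 = -0.452940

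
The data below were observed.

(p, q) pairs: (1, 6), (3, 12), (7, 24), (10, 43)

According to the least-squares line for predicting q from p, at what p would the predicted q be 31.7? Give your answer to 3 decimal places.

n = 4, Σx = 21, Σy = 85, Σxy = 640, Σx² = 159
Sxx = Σx² − (Σx)²/n = 159 − 110.25 = 48.75
Sxy = Σxy − (Σx)(Σy)/n = 640 − 446.25 = 193.75
b = Sxy/Sxx = 193.75/48.75 = 3.974359
a = ȳ − b·x̄ = 21.25 − 3.974359·5.25 = 0.384615
Set a + b·x = 31.7: x = (31.7 − 0.384615) / 3.974359 = 7.879355

7.879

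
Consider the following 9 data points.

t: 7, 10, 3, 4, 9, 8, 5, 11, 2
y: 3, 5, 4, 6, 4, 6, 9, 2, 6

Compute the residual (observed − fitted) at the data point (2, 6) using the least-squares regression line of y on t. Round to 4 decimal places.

-0.3851

n = 9, Σx = 59, Σy = 45, Σxy = 270, Σx² = 469
Sxx = Σx² − (Σx)²/n = 469 − 386.777778 = 82.222222
Sxy = Σxy − (Σx)(Σy)/n = 270 − 295 = -25
b = Sxy/Sxx = -25/82.222222 = -0.304054
a = ȳ − b·x̄ = 5 − (-0.304054)·6.555556 = 6.993243
ŷ(2) = 6.993243 + (-0.304054)·2 = 6.385135
residual = y − ŷ = 6 − 6.385135 = -0.385135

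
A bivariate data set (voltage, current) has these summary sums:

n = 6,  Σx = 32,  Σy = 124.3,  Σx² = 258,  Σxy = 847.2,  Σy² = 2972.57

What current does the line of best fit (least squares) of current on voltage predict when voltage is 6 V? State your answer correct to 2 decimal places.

Sxx = Σx² − (Σx)²/n = 258 − 170.666667 = 87.333333
Sxy = Σxy − (Σx)(Σy)/n = 847.2 − 662.933333 = 184.266667
b = Sxy/Sxx = 184.266667/87.333333 = 2.109924
a = ȳ − b·x̄ = 20.716667 − 2.109924·5.333333 = 9.463740
ŷ(6) = a + b·6 = 9.463740 + 2.109924·6 = 22.123282

22.12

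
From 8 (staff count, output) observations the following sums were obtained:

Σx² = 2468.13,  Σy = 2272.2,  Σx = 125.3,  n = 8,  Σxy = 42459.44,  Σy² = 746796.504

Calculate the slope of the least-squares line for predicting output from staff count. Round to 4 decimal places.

13.5895

Sxx = Σx² − (Σx)²/n = 2468.13 − 1962.51125 = 505.61875
Sxy = Σxy − (Σx)(Σy)/n = 42459.44 − 35588.3325 = 6871.1075
b = Sxy/Sxx = 6871.1075/505.61875 = 13.589503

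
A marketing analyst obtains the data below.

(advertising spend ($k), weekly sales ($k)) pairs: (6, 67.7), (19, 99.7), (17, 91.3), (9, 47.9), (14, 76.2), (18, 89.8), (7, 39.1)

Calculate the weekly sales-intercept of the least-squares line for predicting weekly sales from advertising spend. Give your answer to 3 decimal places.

25.541

n = 7, Σx = 90, Σy = 511.7, Σxy = 7240.6, Σx² = 1336
Sxx = Σx² − (Σx)²/n = 1336 − 1157.142857 = 178.857143
Sxy = Σxy − (Σx)(Σy)/n = 7240.6 − 6579 = 661.6
b = Sxy/Sxx = 661.6/178.857143 = 3.699042
a = ȳ − b·x̄ = 73.1 − 3.699042·12.857143 = 25.540895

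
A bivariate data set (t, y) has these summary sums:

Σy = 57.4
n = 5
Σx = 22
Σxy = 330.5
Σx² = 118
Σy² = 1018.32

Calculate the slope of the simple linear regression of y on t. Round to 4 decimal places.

3.6764

Sxx = Σx² − (Σx)²/n = 118 − 96.8 = 21.2
Sxy = Σxy − (Σx)(Σy)/n = 330.5 − 252.56 = 77.94
b = Sxy/Sxx = 77.94/21.2 = 3.676415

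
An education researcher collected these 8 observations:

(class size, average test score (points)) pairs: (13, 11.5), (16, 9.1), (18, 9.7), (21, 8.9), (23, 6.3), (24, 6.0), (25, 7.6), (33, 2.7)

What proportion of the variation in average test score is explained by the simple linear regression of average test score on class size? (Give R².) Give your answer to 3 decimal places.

n = 8, Σx = 173, Σy = 61.8, Σxy = 1224.6, Σx² = 4009, Σy² = 529.1
Sxx = Σx² − (Σx)²/n = 4009 − 3741.125 = 267.875
Sxy = Σxy − (Σx)(Σy)/n = 1224.6 − 1336.425 = -111.825
Syy = Σy² − (Σy)²/n = 529.1 − 477.405 = 51.695
R² = Sxy²/(Sxx·Syy) = (-111.825)²/(267.875·51.695) = 0.903019

0.903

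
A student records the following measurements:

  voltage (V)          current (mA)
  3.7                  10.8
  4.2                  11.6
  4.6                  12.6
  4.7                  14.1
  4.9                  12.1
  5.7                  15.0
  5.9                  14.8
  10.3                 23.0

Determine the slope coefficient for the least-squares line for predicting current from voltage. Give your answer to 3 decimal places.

1.832

n = 8, Σx = 44, Σy = 114, Σxy = 681.92, Σx² = 271.98
Sxx = Σx² − (Σx)²/n = 271.98 − 242 = 29.98
Sxy = Σxy − (Σx)(Σy)/n = 681.92 − 627 = 54.92
b = Sxy/Sxx = 54.92/29.98 = 1.831888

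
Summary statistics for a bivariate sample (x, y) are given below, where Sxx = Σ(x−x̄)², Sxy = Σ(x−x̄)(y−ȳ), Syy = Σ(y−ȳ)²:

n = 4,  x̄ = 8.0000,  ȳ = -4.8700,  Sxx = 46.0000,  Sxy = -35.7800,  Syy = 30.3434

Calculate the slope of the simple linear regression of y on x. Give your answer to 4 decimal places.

b = Sxy/Sxx = -35.78/46 = -0.777826

-0.7778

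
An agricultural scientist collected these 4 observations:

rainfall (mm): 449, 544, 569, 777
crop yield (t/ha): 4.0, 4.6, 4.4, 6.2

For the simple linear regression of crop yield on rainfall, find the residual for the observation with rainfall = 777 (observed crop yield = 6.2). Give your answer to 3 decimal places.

0.084

n = 4, Σx = 2339, Σy = 19.2, Σxy = 11619.4, Σx² = 1425027
Sxx = Σx² − (Σx)²/n = 1425027 − 1367730.25 = 57296.75
Sxy = Σxy − (Σx)(Σy)/n = 11619.4 − 11227.2 = 392.2
b = Sxy/Sxx = 392.2/57296.75 = 0.006845
a = ȳ − b·x̄ = 4.8 − 0.006845·584.75 = 0.797348
ŷ(777) = 0.797348 + 0.006845·777 = 6.115964
residual = y − ŷ = 6.2 − 6.115964 = 0.084036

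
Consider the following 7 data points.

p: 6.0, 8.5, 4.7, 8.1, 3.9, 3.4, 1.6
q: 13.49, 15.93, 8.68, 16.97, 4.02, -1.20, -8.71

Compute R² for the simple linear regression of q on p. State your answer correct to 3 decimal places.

0.913

n = 7, Σx = 36.2, Σy = 49.18, Σxy = 392.26, Σx² = 225.28, Σy² = 892.5328
Sxx = Σx² − (Σx)²/n = 225.28 − 187.205714 = 38.074286
Sxy = Σxy − (Σx)(Σy)/n = 392.26 − 254.330857 = 137.929143
Syy = Σy² − (Σy)²/n = 892.5328 − 345.524629 = 547.008171
R² = Sxy²/(Sxx·Syy) = (137.929143)²/(38.074286·547.008171) = 0.913454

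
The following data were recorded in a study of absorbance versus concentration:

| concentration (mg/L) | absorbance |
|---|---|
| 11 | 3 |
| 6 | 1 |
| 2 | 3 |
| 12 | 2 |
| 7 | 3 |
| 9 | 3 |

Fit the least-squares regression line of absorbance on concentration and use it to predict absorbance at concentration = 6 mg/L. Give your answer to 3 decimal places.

2.514

n = 6, Σx = 47, Σy = 15, Σxy = 117, Σx² = 435
Sxx = Σx² − (Σx)²/n = 435 − 368.166667 = 66.833333
Sxy = Σxy − (Σx)(Σy)/n = 117 − 117.5 = -0.5
b = Sxy/Sxx = -0.5/66.833333 = -0.007481
a = ȳ − b·x̄ = 2.5 − (-0.007481)·7.833333 = 2.558603
ŷ(6) = a + b·6 = 2.558603 + (-0.007481)·6 = 2.513716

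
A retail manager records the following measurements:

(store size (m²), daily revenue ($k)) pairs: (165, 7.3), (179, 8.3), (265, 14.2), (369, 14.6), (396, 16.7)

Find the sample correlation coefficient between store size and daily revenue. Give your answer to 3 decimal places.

0.944

n = 5, Σx = 1374, Σy = 61.1, Σxy = 18453.8, Σx² = 422468, Σy² = 815.87
Sxx = Σx² − (Σx)²/n = 422468 − 377575.2 = 44892.8
Sxy = Σxy − (Σx)(Σy)/n = 18453.8 − 16790.28 = 1663.52
Syy = Σy² − (Σy)²/n = 815.87 − 746.642 = 69.228
r = Sxy/√(Sxx·Syy) = 1663.52/√(3107838.7584) = 1663.52/1762.906339 = 0.943624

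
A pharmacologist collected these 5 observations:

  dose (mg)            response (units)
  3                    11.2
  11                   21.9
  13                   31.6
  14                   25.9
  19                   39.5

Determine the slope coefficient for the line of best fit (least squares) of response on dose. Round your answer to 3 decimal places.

n = 5, Σx = 60, Σy = 130.1, Σxy = 1798.4, Σx² = 856
Sxx = Σx² − (Σx)²/n = 856 − 720 = 136
Sxy = Σxy − (Σx)(Σy)/n = 1798.4 − 1561.2 = 237.2
b = Sxy/Sxx = 237.2/136 = 1.744118

1.744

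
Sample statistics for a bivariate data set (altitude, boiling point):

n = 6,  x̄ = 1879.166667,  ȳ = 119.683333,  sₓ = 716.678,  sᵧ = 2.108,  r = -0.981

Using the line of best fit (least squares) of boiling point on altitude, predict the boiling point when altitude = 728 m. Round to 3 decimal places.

123.005

b = r · sᵧ/sₓ = -0.981 · 2.108/716.678 = -0.002885
a = ȳ − b·x̄ = 119.683333 − (-0.002885)·1879.166667 = 125.105599
ŷ(728) = a + b·728 = 125.105599 + (-0.002885)·728 = 123.004982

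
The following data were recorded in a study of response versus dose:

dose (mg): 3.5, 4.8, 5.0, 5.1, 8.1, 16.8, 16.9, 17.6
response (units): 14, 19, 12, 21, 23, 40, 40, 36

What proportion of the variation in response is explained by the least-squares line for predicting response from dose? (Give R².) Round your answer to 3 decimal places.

0.930

n = 8, Σx = 77.8, Σy = 205, Σxy = 2475.2, Σx² = 1029.52, Σy² = 6167
Sxx = Σx² − (Σx)²/n = 1029.52 − 756.605 = 272.915
Sxy = Σxy − (Σx)(Σy)/n = 2475.2 − 1993.625 = 481.575
Syy = Σy² − (Σy)²/n = 6167 − 5253.125 = 913.875
R² = Sxy²/(Sxx·Syy) = (481.575)²/(272.915·913.875) = 0.929852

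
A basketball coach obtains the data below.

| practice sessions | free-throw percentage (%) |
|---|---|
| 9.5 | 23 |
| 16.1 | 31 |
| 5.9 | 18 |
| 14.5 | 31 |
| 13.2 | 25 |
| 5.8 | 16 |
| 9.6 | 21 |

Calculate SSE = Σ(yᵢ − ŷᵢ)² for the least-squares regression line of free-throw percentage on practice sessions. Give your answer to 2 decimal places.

n = 7, Σx = 74.6, Σy = 165, Σxy = 1897.7, Σx² = 894.56, Σy² = 4097
Sxx = Σx² − (Σx)²/n = 894.56 − 795.022857 = 99.537143
Sxy = Σxy − (Σx)(Σy)/n = 1897.7 − 1758.428571 = 139.271429
Syy = Σy² − (Σy)²/n = 4097 − 3889.285714 = 207.714286
b = Sxy/Sxx = 139.271429/99.537143 = 1.399191
SSE = Syy − b·Sxy = 207.714286 − 1.399191·139.271429 = 12.847020

12.85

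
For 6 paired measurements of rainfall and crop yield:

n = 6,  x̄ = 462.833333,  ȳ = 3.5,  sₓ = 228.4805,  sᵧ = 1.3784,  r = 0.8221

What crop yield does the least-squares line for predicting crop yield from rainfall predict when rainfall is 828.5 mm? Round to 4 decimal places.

b = r · sᵧ/sₓ = 0.8221 · 1.3784/228.4805 = 0.004960
a = ȳ − b·x̄ = 3.5 − 0.004960·462.833333 = 1.204510
ŷ(828.5) = a + b·828.5 = 1.204510 + 0.004960·828.5 = 5.313578

5.3136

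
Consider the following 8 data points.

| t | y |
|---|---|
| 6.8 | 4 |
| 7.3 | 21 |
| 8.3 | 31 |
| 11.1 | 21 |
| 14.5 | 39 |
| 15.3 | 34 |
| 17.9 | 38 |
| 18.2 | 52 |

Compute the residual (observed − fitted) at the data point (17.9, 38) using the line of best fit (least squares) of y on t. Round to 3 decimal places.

-6.397

n = 8, Σx = 99.4, Σy = 240, Σxy = 3383.2, Σx² = 1387.62
Sxx = Σx² − (Σx)²/n = 1387.62 − 1235.045 = 152.575
Sxy = Σxy − (Σx)(Σy)/n = 3383.2 − 2982 = 401.2
b = Sxy/Sxx = 401.2/152.575 = 2.629526
a = ȳ − b·x̄ = 30 − 2.629526·12.425 = -2.671866
ŷ(17.9) = -2.671866 + 2.629526·17.9 = 44.396657
residual = y − ŷ = 38 − 44.396657 = -6.396657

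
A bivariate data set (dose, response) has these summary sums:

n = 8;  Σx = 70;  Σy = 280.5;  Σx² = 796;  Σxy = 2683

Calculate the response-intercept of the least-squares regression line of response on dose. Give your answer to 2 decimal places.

Sxx = Σx² − (Σx)²/n = 796 − 612.5 = 183.5
Sxy = Σxy − (Σx)(Σy)/n = 2683 − 2454.375 = 228.625
b = Sxy/Sxx = 228.625/183.5 = 1.245913
a = ȳ − b·x̄ = 35.0625 − 1.245913·8.75 = 24.160763

24.16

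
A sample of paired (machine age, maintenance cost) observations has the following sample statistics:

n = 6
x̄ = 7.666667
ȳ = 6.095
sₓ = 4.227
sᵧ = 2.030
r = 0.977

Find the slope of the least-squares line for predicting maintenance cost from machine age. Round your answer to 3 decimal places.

0.469

b = r · sᵧ/sₓ = 0.977 · 2.03/4.227 = 0.469200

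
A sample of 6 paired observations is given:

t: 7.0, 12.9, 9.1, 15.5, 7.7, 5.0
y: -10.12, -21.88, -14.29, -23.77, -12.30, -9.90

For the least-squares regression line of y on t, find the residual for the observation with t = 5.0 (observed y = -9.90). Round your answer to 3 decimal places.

n = 6, Σx = 57.2, Σy = -92.26, Σxy = -995.776, Σx² = 622.76
Sxx = Σx² − (Σx)²/n = 622.76 − 545.306667 = 77.453333
Sxy = Σxy − (Σx)(Σy)/n = -995.776 − (-879.545333) = -116.230667
b = Sxy/Sxx = -116.230667/77.453333 = -1.500654
a = ȳ − b·x̄ = -15.376667 − (-1.500654)·9.533333 = -1.070430
ŷ(5.0) = -1.070430 + (-1.500654)·5 = -8.573701
residual = y − ŷ = -9.90 − (-8.573701) = -1.326299

-1.326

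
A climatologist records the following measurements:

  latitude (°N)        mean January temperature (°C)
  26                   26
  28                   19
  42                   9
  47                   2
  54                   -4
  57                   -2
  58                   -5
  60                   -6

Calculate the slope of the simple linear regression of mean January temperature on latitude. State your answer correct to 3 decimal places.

n = 8, Σx = 372, Σy = 39, Σxy = 700, Σx² = 18562
Sxx = Σx² − (Σx)²/n = 18562 − 17298 = 1264
Sxy = Σxy − (Σx)(Σy)/n = 700 − 1813.5 = -1113.5
b = Sxy/Sxx = -1113.5/1264 = -0.880934

-0.881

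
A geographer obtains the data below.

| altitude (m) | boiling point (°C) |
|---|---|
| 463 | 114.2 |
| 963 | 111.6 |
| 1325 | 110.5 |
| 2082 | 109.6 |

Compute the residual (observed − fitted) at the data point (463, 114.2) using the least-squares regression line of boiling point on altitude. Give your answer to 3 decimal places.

0.684

n = 4, Σx = 4833, Σy = 445.9, Σxy = 534945.1, Σx² = 7232087
Sxx = Σx² − (Σx)²/n = 7232087 − 5839472.25 = 1392614.75
Sxy = Σxy − (Σx)(Σy)/n = 534945.1 − 538758.675 = -3813.575
b = Sxy/Sxx = -3813.575/1392614.75 = -0.002738
a = ȳ − b·x̄ = 111.475 − (-0.002738)·1208.25 = 114.783705
ŷ(463) = 114.783705 + (-0.002738)·463 = 113.515813
residual = y − ŷ = 114.2 − 113.515813 = 0.684187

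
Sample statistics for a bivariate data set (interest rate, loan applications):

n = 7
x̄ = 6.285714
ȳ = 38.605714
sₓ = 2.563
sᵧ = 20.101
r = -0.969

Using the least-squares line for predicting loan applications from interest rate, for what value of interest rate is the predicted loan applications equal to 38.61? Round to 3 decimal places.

b = r · sᵧ/sₓ = -0.969 · 20.101/2.563 = -7.599637
a = ȳ − b·x̄ = 38.605714 − (-7.599637)·6.285714 = 86.374857
Set a + b·x = 38.61: x = (38.61 − 86.374857) / (-7.599637) = 6.285150

6.285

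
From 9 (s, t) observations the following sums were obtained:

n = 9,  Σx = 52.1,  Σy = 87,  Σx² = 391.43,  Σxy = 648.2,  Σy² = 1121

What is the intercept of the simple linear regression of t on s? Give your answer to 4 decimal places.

Sxx = Σx² − (Σx)²/n = 391.43 − 301.601111 = 89.828889
Sxy = Σxy − (Σx)(Σy)/n = 648.2 − 503.633333 = 144.566667
b = Sxy/Sxx = 144.566667/89.828889 = 1.609356
a = ȳ − b·x̄ = 9.666667 − 1.609356·5.788889 = 0.350283

0.3503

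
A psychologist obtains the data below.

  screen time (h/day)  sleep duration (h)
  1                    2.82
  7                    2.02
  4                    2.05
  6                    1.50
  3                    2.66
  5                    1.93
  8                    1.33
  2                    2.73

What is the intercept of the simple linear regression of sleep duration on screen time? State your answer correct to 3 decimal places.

n = 8, Σx = 36, Σy = 17.04, Σxy = 67.89, Σx² = 204
Sxx = Σx² − (Σx)²/n = 204 − 162 = 42
Sxy = Σxy − (Σx)(Σy)/n = 67.89 − 76.68 = -8.79
b = Sxy/Sxx = -8.79/42 = -0.209286
a = ȳ − b·x̄ = 2.13 − (-0.209286)·4.5 = 3.071786

3.072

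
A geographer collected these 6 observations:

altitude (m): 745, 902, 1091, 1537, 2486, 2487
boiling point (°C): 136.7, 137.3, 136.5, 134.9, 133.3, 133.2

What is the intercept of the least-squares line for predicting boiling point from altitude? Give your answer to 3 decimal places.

n = 6, Σx = 9248, Σy = 811.9, Σxy = 1244601.1, Σx² = 17286644
Sxx = Σx² − (Σx)²/n = 17286644 − 14254250.666667 = 3032393.333333
Sxy = Σxy − (Σx)(Σy)/n = 1244601.1 − 1251408.533333 = -6807.433333
b = Sxy/Sxx = -6807.433333/3032393.333333 = -0.002245
a = ȳ − b·x̄ = 135.316667 − (-0.002245)·1541.333333 = 138.776813

138.777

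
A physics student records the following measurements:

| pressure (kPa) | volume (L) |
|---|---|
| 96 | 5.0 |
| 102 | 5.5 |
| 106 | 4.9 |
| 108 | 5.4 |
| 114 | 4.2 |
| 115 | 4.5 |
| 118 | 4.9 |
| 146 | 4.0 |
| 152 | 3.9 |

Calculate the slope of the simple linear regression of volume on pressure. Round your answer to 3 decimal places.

-0.025

n = 9, Σx = 1057, Σy = 42.3, Σxy = 4894.9, Σx² = 127085
Sxx = Σx² − (Σx)²/n = 127085 − 124138.777778 = 2946.222222
Sxy = Σxy − (Σx)(Σy)/n = 4894.9 − 4967.9 = -73
b = Sxy/Sxx = -73/2946.222222 = -0.024777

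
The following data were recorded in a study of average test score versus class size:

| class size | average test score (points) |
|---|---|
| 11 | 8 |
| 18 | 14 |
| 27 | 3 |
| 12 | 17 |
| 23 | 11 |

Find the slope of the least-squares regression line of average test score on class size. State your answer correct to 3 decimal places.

n = 5, Σx = 91, Σy = 53, Σxy = 878, Σx² = 1847
Sxx = Σx² − (Σx)²/n = 1847 − 1656.2 = 190.8
Sxy = Σxy − (Σx)(Σy)/n = 878 − 964.6 = -86.6
b = Sxy/Sxx = -86.6/190.8 = -0.453878

-0.454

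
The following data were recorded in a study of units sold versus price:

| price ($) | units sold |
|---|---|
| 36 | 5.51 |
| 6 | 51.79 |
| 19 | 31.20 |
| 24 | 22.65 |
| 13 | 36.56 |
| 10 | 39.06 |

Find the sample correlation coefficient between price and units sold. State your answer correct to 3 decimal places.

n = 6, Σx = 108, Σy = 186.77, Σxy = 2511.38, Σx² = 2538, Σy² = 7061.3439
Sxx = Σx² − (Σx)²/n = 2538 − 1944 = 594
Sxy = Σxy − (Σx)(Σy)/n = 2511.38 − 3361.86 = -850.48
Syy = Σy² − (Σy)²/n = 7061.3439 − 5813.838817 = 1247.505083
r = Sxy/√(Sxx·Syy) = -850.48/√(741018.0195) = -850.48/860.824035 = -0.987984

-0.988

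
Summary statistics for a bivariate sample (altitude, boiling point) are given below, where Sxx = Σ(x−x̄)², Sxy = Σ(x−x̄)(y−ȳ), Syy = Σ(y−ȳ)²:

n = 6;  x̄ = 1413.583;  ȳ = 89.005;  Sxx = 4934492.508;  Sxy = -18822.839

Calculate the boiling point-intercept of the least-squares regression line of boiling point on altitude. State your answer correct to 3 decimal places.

94.397

b = Sxy/Sxx = -18822.839/4934492.508 = -0.003815
a = ȳ − b·x̄ = 89.005 − (-0.003815)·1413.583 = 94.397175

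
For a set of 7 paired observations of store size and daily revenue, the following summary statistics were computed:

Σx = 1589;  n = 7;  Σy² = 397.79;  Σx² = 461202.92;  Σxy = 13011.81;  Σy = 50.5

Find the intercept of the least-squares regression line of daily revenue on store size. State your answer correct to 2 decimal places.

Sxx = Σx² − (Σx)²/n = 461202.92 − 360703 = 100499.92
Sxy = Σxy − (Σx)(Σy)/n = 13011.81 − 11463.5 = 1548.31
b = Sxy/Sxx = 1548.31/100499.92 = 0.015406
a = ȳ − b·x̄ = 7.214286 − 0.015406·227 = 3.717105

3.72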